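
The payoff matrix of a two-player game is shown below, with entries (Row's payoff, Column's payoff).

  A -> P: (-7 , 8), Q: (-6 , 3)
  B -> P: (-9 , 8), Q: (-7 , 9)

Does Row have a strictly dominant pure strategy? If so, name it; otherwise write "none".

A

A vs B: P: -7>-9, Q: -6>-7.
A strictly beats every other strategy against every opponent action, so it is strictly dominant.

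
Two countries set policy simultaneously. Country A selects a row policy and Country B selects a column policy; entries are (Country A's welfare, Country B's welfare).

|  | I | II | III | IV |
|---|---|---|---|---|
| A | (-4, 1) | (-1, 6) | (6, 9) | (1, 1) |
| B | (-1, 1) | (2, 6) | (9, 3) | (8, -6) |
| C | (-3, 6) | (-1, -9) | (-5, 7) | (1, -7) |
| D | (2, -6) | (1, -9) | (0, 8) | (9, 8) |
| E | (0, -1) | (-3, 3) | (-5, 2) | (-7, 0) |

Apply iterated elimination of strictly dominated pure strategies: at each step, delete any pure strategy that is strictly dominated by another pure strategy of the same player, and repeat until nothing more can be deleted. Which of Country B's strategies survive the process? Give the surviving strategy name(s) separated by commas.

For Country A, B strictly dominates A on the remaining columns (I: -1>-4, II: 2>-1, III: 9>6, IV: 8>1); eliminate A.
Country A's strategy C is strictly dominated by B (I: -1>-3, II: 2>-1, III: 9>-5, IV: 8>1) and is removed.
For Country A, D strictly dominates E on the remaining columns (I: 2>0, II: 1>-3, III: 0>-5, IV: 9>-7); eliminate E.
Column I is eliminated: III beats it against every remaining row (B: 3>1, D: 8>-6).
Among the remaining strategies, none is strictly dominated by another pure strategy of the same player, so the elimination stops.
Surviving strategies — Country A: {B, D}; Country B: {II, III, IV}.

II, III, IV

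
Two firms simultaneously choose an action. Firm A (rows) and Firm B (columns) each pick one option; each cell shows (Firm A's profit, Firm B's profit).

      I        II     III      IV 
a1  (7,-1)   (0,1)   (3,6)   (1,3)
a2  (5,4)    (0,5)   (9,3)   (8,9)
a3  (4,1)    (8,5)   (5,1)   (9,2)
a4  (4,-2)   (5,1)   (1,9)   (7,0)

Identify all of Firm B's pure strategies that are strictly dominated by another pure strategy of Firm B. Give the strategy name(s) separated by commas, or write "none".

I: dominated, since II does at least as well everywhere (a1: 1>-1, a2: 5>4, a3: 5>1, a4: 1>-2).
II is not dominated — it holds its own against I at a1 (1>-1); III at a2 (5>3); IV at a3 (5>2).
III: no other strategy beats it everywhere (I at a1 (6>-1); II at a1 (6>1); IV at a1 (6>3)).
IV is not dominated — it holds its own against I at a1 (3>-1); II at a1 (3>1); III at a2 (9>3).

I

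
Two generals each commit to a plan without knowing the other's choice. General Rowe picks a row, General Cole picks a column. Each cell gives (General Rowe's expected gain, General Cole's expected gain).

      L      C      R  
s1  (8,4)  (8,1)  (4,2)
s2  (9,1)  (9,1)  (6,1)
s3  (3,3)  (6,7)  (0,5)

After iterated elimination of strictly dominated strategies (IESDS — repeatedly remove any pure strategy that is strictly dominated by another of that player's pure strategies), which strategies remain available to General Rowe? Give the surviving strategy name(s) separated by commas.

s2

Row s1 is eliminated: s2 beats it against every remaining column (L: 9>8, C: 9>8, R: 6>4).
Row s3 is eliminated: s2 beats it against every remaining column (L: 9>3, C: 9>6, R: 6>0).
Among the remaining strategies, none is strictly dominated by another pure strategy of the same player, so the elimination stops.
Surviving strategies — General Rowe: {s2}; General Cole: {L, C, R}.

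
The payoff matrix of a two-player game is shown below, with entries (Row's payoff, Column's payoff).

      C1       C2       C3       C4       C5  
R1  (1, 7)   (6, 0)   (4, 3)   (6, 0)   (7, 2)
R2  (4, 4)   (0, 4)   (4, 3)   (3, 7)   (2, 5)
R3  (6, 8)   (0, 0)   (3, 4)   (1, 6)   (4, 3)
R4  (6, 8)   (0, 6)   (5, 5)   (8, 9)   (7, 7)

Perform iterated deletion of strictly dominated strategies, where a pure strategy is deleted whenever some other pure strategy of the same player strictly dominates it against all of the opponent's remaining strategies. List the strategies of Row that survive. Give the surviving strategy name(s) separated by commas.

Column C2 is eliminated: C5 beats it against every remaining row (R1: 2>0, R2: 5>4, R3: 3>0, R4: 7>6).
For Row, R4 strictly dominates R2 on the remaining columns (C1: 6>4, C3: 5>4, C4: 8>3, C5: 7>2); eliminate R2.
For Column, C1 strictly dominates C3 on the remaining rows (R1: 7>3, R3: 8>4, R4: 8>5); eliminate C3.
Column's strategy C5 is strictly dominated by C1 (R1: 7>2, R3: 8>3, R4: 8>7) and is removed.
Row R1 is eliminated: R4 beats it against every remaining column (C1: 6>1, C4: 8>6).
Among the remaining strategies, none is strictly dominated by another pure strategy of the same player, so the elimination stops.
Surviving strategies — Row: {R3, R4}; Column: {C1, C4}.

R3, R4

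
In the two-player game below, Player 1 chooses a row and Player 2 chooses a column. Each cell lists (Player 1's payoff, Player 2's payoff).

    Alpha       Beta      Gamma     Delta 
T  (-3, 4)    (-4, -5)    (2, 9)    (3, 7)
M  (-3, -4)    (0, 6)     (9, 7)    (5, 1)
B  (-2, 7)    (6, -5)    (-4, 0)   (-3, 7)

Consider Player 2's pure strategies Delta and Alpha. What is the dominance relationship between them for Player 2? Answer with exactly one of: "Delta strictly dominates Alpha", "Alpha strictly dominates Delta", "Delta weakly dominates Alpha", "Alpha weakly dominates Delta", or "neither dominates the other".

Delta's payoffs vs Alpha's, by Player 1's action — T: 7>4, M: 1>-4, B: 7=7.
Delta is at least as good everywhere and strictly better somewhere (tied only at B), so Delta weakly but not strictly dominates Alpha.

Delta weakly dominates Alpha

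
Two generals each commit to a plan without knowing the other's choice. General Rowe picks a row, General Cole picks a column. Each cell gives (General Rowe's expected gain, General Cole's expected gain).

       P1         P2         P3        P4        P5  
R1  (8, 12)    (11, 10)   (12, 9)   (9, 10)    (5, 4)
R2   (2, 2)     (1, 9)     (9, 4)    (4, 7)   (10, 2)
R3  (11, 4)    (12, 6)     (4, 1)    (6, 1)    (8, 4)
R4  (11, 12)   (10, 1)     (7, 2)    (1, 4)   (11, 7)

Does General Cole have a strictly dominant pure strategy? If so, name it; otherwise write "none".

none

P1 fails to dominate P2 at R2 (2<9).
P2 fails to dominate P1 at R1 (10<12).
P3 fails to dominate P1 at R1 (9<12).
P4 fails to dominate P1 at R1 (10<12).
P5 fails to dominate P1 at R1 (4<12).
No single strategy dominates all the others.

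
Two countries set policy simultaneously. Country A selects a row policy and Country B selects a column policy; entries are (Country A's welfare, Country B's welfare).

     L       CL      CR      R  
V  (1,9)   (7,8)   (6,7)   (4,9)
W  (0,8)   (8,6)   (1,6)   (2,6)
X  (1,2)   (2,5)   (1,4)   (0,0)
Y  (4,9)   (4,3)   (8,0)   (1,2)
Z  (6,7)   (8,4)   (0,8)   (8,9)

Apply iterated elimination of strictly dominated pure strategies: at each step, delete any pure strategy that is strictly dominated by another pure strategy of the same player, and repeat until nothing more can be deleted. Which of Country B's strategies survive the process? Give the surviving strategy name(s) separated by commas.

R

For Country A, Y strictly dominates X on the remaining columns (L: 4>1, CL: 4>2, CR: 8>1, R: 1>0); eliminate X.
For Country B, L strictly dominates CL on the remaining rows (V: 9>8, W: 8>6, Y: 9>3, Z: 7>4); eliminate CL.
For Country A, V strictly dominates W on the remaining columns (L: 1>0, CR: 6>1, R: 4>2); eliminate W.
For Country B, R strictly dominates CR on the remaining rows (V: 9>7, Y: 2>0, Z: 9>8); eliminate CR.
For Country A, Z strictly dominates V on the remaining columns (L: 6>1, R: 8>4); eliminate V.
Row Y is eliminated: Z beats it against every remaining column (L: 6>4, R: 8>1).
Country B's strategy L is strictly dominated by R (Z: 9>7) and is removed.
Among the remaining strategies, none is strictly dominated by another pure strategy of the same player, so the elimination stops.
Surviving strategies — Country A: {Z}; Country B: {R}.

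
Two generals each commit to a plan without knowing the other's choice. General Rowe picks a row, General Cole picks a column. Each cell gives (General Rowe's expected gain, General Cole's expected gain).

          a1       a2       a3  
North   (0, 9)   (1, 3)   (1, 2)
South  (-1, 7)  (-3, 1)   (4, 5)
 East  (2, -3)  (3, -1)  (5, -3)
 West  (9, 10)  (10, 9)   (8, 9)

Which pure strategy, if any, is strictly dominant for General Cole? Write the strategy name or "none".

a1 fails to dominate a2 at East (-3<-1).
a2 fails to dominate a1 at North (3<9).
a3 fails to dominate a1 at North (2<9).
No single strategy dominates all the others.

none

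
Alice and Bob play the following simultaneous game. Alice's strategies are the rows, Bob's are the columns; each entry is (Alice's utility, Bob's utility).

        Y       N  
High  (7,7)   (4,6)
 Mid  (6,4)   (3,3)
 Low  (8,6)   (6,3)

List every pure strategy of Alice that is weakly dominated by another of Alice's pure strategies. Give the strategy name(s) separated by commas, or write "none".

Low weakly dominates High — Y: 8>7, N: 6>4.
High weakly dominates Mid — Y: 7>6, N: 4>3.
Low is not dominated — it holds its own against High at Y (8>7); Mid at Y (8>6).

High, Mid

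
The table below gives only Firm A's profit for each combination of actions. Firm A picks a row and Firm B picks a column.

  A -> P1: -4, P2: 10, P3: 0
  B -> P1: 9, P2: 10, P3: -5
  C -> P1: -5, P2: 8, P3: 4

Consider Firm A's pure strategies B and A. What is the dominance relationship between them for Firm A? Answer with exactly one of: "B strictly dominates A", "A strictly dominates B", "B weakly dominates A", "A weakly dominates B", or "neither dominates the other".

neither dominates the other

Compare B to A across each opponent action: P1: 9>-4, P2: 10=10, P3: -5<0.
B does better at P1 but worse at P3; neither strategy dominates the other.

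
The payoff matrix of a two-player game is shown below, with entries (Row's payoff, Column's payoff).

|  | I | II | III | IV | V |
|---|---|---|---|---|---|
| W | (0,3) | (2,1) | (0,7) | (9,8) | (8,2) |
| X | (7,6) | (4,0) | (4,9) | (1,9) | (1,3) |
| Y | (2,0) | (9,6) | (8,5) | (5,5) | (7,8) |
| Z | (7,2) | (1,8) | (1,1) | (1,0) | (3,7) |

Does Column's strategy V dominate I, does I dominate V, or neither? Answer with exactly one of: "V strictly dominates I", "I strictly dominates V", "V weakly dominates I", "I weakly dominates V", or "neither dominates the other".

neither dominates the other

Compare V to I across each choice by Row: W: 2<3, X: 3<6, Y: 8>0, Z: 7>2.
V does better at Y, Z but worse at W, X; neither strategy dominates the other.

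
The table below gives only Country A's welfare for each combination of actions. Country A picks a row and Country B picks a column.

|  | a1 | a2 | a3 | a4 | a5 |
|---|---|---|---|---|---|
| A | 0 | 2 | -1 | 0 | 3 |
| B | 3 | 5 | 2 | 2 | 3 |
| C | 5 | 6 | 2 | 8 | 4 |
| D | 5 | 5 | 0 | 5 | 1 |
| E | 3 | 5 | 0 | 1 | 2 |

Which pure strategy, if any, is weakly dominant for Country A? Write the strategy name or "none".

C vs A: a1: 5>0, a2: 6>2, a3: 2>-1, a4: 8>0, a5: 4>3.
C vs B: a1: 5>3, a2: 6>5, a3: 2=2, a4: 8>2, a5: 4>3.
C vs D: a1: 5=5, a2: 6>5, a3: 2>0, a4: 8>5, a5: 4>1.
C vs E: a1: 5>3, a2: 6>5, a3: 2>0, a4: 8>1, a5: 4>2.
C is at least as good as every other strategy against every opponent action, so it is weakly dominant.

C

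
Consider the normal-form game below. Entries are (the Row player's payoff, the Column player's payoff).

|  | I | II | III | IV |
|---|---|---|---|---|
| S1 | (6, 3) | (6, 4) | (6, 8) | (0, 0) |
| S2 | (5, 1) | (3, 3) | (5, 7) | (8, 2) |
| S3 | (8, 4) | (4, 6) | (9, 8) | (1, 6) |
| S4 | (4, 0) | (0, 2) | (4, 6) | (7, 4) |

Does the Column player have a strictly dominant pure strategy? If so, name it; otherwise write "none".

III vs I: S1: 8>3, S2: 7>1, S3: 8>4, S4: 6>0.
III vs II: S1: 8>4, S2: 7>3, S3: 8>6, S4: 6>2.
III vs IV: S1: 8>0, S2: 7>2, S3: 8>6, S4: 6>4.
III strictly beats every other strategy against every opponent action, so it is strictly dominant.

III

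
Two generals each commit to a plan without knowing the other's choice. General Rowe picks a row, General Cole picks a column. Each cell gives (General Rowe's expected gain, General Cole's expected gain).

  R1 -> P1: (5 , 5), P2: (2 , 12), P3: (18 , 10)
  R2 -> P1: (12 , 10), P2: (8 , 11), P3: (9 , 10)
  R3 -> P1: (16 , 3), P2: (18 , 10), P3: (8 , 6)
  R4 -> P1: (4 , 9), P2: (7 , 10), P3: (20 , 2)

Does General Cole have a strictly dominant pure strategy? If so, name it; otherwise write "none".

P2

P2 vs P1: R1: 12>5, R2: 11>10, R3: 10>3, R4: 10>9.
P2 vs P3: R1: 12>10, R2: 11>10, R3: 10>6, R4: 10>2.
P2 strictly beats every other strategy against every opponent action, so it is strictly dominant.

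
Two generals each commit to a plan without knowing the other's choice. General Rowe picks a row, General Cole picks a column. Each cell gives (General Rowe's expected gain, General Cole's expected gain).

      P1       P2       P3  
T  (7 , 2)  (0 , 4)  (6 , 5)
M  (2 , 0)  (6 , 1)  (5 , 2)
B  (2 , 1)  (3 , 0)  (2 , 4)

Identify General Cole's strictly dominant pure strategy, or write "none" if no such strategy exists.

P3 vs P1: T: 5>2, M: 2>0, B: 4>1.
P3 vs P2: T: 5>4, M: 2>1, B: 4>0.
P3 strictly beats every other strategy against every opponent action, so it is strictly dominant.

P3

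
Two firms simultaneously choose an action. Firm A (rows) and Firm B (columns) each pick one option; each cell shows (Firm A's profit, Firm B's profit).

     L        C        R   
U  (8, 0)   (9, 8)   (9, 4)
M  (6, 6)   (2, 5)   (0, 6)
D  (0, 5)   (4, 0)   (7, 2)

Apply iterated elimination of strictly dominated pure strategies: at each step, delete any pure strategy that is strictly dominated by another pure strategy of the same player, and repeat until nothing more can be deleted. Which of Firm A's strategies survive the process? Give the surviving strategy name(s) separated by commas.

U

Row M is eliminated: U beats it against every remaining column (L: 8>6, C: 9>2, R: 9>0).
Firm A's strategy D is strictly dominated by U (L: 8>0, C: 9>4, R: 9>7) and is removed.
Firm B's strategy L is strictly dominated by C (U: 8>0) and is removed.
For Firm B, C strictly dominates R on the remaining rows (U: 8>4); eliminate R.
Among the remaining strategies, none is strictly dominated by another pure strategy of the same player, so the elimination stops.
Surviving strategies — Firm A: {U}; Firm B: {C}.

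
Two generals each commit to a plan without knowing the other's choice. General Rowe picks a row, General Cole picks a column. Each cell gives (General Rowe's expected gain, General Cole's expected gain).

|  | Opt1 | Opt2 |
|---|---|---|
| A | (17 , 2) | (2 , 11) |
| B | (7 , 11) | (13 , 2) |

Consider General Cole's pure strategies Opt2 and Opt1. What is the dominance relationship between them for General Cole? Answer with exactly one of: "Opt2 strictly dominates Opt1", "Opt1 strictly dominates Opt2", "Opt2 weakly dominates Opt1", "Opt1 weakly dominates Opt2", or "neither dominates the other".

Opt2's payoffs vs Opt1's, by General Rowe's action — A: 11>2, B: 2<11.
Opt2 does better at A but worse at B; neither strategy dominates the other.

neither dominates the other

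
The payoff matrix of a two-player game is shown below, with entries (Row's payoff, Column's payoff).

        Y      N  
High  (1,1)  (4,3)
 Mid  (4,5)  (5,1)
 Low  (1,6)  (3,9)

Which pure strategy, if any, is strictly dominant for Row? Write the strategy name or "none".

Mid vs High: Y: 4>1, N: 5>4.
Mid vs Low: Y: 4>1, N: 5>3.
Mid strictly beats every other strategy against every opponent action, so it is strictly dominant.

Mid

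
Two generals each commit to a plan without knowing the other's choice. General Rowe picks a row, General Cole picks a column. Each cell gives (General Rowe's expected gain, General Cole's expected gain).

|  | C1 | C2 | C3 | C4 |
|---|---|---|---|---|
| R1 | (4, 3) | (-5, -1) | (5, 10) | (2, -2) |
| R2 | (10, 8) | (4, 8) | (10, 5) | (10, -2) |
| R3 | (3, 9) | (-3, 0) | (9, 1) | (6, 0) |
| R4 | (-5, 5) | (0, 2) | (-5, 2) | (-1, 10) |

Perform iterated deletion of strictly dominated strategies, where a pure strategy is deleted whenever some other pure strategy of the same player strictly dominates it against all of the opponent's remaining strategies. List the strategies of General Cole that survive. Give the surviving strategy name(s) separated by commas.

C1, C2

General Rowe's strategy R1 is strictly dominated by R2 (C1: 10>4, C2: 4>-5, C3: 10>5, C4: 10>2) and is removed.
Row R3 is eliminated: R2 beats it against every remaining column (C1: 10>3, C2: 4>-3, C3: 10>9, C4: 10>6).
For General Rowe, R2 strictly dominates R4 on the remaining columns (C1: 10>-5, C2: 4>0, C3: 10>-5, C4: 10>-1); eliminate R4.
Column C3 is eliminated: C1 beats it against every remaining row (R2: 8>5).
For General Cole, C1 strictly dominates C4 on the remaining rows (R2: 8>-2); eliminate C4.
Among the remaining strategies, none is strictly dominated by another pure strategy of the same player, so the elimination stops.
Surviving strategies — General Rowe: {R2}; General Cole: {C1, C2}.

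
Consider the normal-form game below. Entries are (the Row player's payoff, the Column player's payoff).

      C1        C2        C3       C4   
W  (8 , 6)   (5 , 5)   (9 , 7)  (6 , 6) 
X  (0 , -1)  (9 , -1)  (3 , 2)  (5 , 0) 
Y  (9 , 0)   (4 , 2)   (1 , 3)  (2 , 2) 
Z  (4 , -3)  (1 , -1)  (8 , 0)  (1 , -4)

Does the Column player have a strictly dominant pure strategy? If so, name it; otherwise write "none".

C3

C3 vs C1: W: 7>6, X: 2>-1, Y: 3>0, Z: 0>-3.
C3 vs C2: W: 7>5, X: 2>-1, Y: 3>2, Z: 0>-1.
C3 vs C4: W: 7>6, X: 2>0, Y: 3>2, Z: 0>-4.
C3 strictly beats every other strategy against every opponent action, so it is strictly dominant.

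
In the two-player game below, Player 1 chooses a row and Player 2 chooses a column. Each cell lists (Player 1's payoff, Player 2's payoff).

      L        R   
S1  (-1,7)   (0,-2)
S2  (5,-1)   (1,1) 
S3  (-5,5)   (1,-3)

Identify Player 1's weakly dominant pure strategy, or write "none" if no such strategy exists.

S2 vs S1: L: 5>-1, R: 1>0.
S2 vs S3: L: 5>-5, R: 1=1.
S2 is at least as good as every other strategy against every opponent action, so it is weakly dominant.

S2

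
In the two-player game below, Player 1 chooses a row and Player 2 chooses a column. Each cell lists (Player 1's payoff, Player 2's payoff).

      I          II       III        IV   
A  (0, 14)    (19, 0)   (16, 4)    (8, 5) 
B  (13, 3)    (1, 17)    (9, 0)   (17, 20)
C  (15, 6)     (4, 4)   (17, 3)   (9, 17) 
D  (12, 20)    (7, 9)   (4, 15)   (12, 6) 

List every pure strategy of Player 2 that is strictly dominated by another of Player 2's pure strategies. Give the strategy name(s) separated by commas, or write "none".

I is not dominated — it holds its own against II at A (14>0); III at A (14>4); IV at A (14>5).
Nothing dominates II: I at B (17>3); III at B (17>0); IV at D (9>6).
III: dominated, since I does at least as well everywhere (A: 14>4, B: 3>0, C: 6>3, D: 20>15).
IV is not dominated — it holds its own against I at B (20>3); II at A (5>0); III at A (5>4).

III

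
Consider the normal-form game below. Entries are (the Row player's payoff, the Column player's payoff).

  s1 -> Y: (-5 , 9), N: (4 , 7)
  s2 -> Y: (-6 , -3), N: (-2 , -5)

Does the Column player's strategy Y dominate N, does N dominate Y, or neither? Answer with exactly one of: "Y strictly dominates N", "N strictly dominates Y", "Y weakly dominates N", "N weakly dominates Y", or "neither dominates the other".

Compare Y to N across every action of the Row player: s1: 9>7, s2: -3>-5.
Y gives a strictly higher payoff against every action of the Row player, so Y strictly dominates N.

Y strictly dominates N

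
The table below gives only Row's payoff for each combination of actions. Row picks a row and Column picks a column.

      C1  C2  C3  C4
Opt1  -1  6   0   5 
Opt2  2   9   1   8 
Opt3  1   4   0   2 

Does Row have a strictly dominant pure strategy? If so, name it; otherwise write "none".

Opt2 vs Opt1: C1: 2>-1, C2: 9>6, C3: 1>0, C4: 8>5.
Opt2 vs Opt3: C1: 2>1, C2: 9>4, C3: 1>0, C4: 8>2.
Opt2 strictly beats every other strategy against every opponent action, so it is strictly dominant.

Opt2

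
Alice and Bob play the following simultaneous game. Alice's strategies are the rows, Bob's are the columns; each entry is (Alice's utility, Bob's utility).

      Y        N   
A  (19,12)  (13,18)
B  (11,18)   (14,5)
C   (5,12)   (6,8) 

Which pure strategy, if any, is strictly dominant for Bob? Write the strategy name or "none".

Y fails to dominate N at A (12<18).
N fails to dominate Y at B (5<18).
No single strategy dominates all the others.

none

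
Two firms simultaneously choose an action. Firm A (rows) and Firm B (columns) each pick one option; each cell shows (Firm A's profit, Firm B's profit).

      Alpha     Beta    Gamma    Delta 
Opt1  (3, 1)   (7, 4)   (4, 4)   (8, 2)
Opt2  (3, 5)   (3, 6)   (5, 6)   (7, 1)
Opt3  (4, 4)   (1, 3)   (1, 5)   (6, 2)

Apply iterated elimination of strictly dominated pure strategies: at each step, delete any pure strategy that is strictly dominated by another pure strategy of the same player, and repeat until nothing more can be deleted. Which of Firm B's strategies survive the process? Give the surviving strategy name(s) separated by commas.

Beta, Gamma

Column Alpha is eliminated: Gamma beats it against every remaining row (Opt1: 4>1, Opt2: 6>5, Opt3: 5>4).
Firm A's strategy Opt3 is strictly dominated by Opt1 (Beta: 7>1, Gamma: 4>1, Delta: 8>6) and is removed.
Firm B's strategy Delta is strictly dominated by Beta (Opt1: 4>2, Opt2: 6>1) and is removed.
Among the remaining strategies, none is strictly dominated by another pure strategy of the same player, so the elimination stops.
Surviving strategies — Firm A: {Opt1, Opt2}; Firm B: {Beta, Gamma}.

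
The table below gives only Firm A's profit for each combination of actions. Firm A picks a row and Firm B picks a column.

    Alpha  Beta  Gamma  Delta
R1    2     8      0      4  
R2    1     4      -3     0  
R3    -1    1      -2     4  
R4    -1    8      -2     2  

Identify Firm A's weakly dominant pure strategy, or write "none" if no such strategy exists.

R1

R1 vs R2: Alpha: 2>1, Beta: 8>4, Gamma: 0>-3, Delta: 4>0.
R1 vs R3: Alpha: 2>-1, Beta: 8>1, Gamma: 0>-2, Delta: 4=4.
R1 vs R4: Alpha: 2>-1, Beta: 8=8, Gamma: 0>-2, Delta: 4>2.
R1 is at least as good as every other strategy against every opponent action, so it is weakly dominant.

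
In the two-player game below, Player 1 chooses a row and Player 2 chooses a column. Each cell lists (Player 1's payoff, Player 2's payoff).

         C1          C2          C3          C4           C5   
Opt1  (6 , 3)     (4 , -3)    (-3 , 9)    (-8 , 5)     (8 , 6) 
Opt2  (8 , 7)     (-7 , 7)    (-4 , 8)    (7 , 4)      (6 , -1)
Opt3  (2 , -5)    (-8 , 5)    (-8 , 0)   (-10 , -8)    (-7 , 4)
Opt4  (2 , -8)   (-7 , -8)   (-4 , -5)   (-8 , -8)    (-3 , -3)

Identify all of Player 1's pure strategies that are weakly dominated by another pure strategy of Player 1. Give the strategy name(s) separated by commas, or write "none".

Opt1: no other strategy beats it everywhere (Opt2 at C2 (4>-7); Opt3 at C1 (6>2); Opt4 at C1 (6>2)).
Opt2 is not dominated — it holds its own against Opt1 at C1 (8>6); Opt3 at C1 (8>2); Opt4 at C1 (8>2).
Opt3: dominated, since Opt1 does at least as well everywhere (C1: 6>2, C2: 4>-8, C3: -3>-8, C4: -8>-10, C5: 8>-7).
Opt4 is weakly dominated by Opt1 (C1: 6>2, C2: 4>-7, C3: -3>-4, C4: -8=-8, C5: 8>-3).

Opt3, Opt4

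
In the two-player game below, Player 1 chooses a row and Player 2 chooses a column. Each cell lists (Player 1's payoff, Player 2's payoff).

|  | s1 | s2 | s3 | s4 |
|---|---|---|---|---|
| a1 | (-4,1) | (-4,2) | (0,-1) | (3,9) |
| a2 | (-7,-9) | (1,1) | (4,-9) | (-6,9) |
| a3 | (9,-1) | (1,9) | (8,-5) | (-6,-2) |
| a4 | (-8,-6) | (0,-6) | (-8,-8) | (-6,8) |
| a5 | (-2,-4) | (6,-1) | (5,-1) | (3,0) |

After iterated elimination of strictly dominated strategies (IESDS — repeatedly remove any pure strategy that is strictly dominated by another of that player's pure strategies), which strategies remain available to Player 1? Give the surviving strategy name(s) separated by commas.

For Player 1, a5 strictly dominates a2 on the remaining columns (s1: -2>-7, s2: 6>1, s3: 5>4, s4: 3>-6); eliminate a2.
For Player 1, a5 strictly dominates a4 on the remaining columns (s1: -2>-8, s2: 6>0, s3: 5>-8, s4: 3>-6); eliminate a4.
For Player 2, s2 strictly dominates s1 on the remaining rows (a1: 2>1, a3: 9>-1, a5: -1>-4); eliminate s1.
Player 2's strategy s3 is strictly dominated by s4 (a1: 9>-1, a3: -2>-5, a5: 0>-1) and is removed.
For Player 1, a5 strictly dominates a3 on the remaining columns (s2: 6>1, s4: 3>-6); eliminate a3.
Column s2 is eliminated: s4 beats it against every remaining row (a1: 9>2, a5: 0>-1).
Among the remaining strategies, none is strictly dominated by another pure strategy of the same player, so the elimination stops.
Surviving strategies — Player 1: {a1, a5}; Player 2: {s4}.

a1, a5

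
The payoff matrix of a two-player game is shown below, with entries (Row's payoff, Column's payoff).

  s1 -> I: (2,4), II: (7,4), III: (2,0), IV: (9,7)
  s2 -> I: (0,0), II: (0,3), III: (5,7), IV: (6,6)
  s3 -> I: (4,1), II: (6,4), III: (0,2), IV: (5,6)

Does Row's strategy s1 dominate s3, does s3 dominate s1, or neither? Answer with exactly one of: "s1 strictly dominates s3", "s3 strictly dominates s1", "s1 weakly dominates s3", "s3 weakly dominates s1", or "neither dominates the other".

neither dominates the other

s1's payoffs vs s3's, by Column's action — I: 2<4, II: 7>6, III: 2>0, IV: 9>5.
s1 does better at II, III, IV but worse at I; neither strategy dominates the other.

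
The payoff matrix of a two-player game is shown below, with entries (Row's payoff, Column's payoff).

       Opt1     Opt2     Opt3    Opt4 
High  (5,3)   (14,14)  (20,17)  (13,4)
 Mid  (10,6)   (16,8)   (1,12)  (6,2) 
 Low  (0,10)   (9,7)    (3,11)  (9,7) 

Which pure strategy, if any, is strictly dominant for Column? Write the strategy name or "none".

Opt3

Opt3 vs Opt1: High: 17>3, Mid: 12>6, Low: 11>10.
Opt3 vs Opt2: High: 17>14, Mid: 12>8, Low: 11>7.
Opt3 vs Opt4: High: 17>4, Mid: 12>2, Low: 11>7.
Opt3 strictly beats every other strategy against every opponent action, so it is strictly dominant.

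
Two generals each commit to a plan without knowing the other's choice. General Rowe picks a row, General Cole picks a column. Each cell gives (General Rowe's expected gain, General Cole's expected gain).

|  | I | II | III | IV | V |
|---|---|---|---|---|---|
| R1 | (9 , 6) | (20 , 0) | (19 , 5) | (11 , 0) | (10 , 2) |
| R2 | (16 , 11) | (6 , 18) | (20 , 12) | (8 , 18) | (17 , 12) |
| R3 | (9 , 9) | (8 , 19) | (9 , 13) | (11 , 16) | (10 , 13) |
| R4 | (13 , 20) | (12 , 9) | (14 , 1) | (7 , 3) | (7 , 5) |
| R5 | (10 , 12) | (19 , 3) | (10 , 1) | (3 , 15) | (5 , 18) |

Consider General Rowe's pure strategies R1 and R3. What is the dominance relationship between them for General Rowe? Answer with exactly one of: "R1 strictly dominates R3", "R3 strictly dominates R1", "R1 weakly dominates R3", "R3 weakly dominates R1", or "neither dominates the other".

Compare R1 to R3 across each choice by General Cole: I: 9=9, II: 20>8, III: 19>9, IV: 11=11, V: 10=10.
R1 is at least as good everywhere and strictly better somewhere (tied only at I, IV, V), so R1 weakly but not strictly dominates R3.

R1 weakly dominates R3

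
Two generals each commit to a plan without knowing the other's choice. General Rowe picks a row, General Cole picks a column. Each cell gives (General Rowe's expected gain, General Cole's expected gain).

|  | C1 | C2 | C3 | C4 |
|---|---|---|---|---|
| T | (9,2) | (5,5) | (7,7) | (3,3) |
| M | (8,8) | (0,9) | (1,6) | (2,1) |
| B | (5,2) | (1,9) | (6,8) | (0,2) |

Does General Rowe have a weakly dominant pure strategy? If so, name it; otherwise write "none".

T vs M: C1: 9>8, C2: 5>0, C3: 7>1, C4: 3>2.
T vs B: C1: 9>5, C2: 5>1, C3: 7>6, C4: 3>0.
T is at least as good as every other strategy against every opponent action, so it is weakly dominant.

T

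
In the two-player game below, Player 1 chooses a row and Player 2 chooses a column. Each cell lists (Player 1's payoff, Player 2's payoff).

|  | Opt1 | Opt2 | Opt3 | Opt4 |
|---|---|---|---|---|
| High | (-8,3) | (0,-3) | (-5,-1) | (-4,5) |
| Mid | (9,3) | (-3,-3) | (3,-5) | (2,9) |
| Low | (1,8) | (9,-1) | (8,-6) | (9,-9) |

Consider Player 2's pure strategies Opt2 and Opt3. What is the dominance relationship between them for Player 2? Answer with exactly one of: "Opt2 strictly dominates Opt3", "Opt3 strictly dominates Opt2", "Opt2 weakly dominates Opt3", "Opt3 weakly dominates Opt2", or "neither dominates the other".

neither dominates the other

Opt2's payoffs vs Opt3's, by Player 1's action — High: -3<-1, Mid: -3>-5, Low: -1>-6.
Opt2 does better at Mid, Low but worse at High; neither strategy dominates the other.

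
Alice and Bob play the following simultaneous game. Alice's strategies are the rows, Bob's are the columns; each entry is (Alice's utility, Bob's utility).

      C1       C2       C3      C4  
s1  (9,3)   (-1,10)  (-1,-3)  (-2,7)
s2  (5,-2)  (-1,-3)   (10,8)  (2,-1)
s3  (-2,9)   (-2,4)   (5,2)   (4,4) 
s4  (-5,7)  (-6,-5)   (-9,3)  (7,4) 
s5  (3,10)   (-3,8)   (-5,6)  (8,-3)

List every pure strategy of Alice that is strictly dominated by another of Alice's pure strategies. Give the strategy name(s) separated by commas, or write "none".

s1: no other strategy beats it everywhere (s2 at C1 (9>5); s3 at C1 (9>-2); s4 at C1 (9>-5); s5 at C1 (9>3)).
s2 is not dominated — it holds its own against s1 at C2 (-1=-1); s3 at C1 (5>-2); s4 at C1 (5>-5); s5 at C1 (5>3).
s3 is not dominated — it holds its own against s1 at C3 (5>-1); s2 at C4 (4>2); s4 at C1 (-2>-5); s5 at C2 (-2>-3).
s4 is strictly dominated by s5 (C1: 3>-5, C2: -3>-6, C3: -5>-9, C4: 8>7).
Nothing dominates s5: s1 at C4 (8>-2); s2 at C4 (8>2); s3 at C1 (3>-2); s4 at C1 (3>-5).

s4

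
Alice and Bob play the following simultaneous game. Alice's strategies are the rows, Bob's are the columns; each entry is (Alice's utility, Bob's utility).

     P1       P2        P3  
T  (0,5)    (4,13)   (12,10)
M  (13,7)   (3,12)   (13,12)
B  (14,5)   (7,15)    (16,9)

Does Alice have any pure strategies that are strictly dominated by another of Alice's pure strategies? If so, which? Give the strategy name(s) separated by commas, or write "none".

T, M

B strictly dominates T — P1: 14>0, P2: 7>4, P3: 16>12.
M: dominated, since B does at least as well everywhere (P1: 14>13, P2: 7>3, P3: 16>13).
B: no other strategy beats it everywhere (T at P1 (14>0); M at P1 (14>13)).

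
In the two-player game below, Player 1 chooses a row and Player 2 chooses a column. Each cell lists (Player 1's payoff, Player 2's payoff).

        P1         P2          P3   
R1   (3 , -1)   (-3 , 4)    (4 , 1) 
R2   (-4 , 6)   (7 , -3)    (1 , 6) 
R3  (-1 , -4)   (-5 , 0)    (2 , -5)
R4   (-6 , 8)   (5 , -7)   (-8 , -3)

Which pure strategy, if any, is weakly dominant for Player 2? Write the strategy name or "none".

none

P1 fails to dominate P2 at R1 (-1<4).
P2 fails to dominate P1 at R2 (-3<6).
P3 fails to dominate P1 at R3 (-5<-4).
No single strategy dominates all the others.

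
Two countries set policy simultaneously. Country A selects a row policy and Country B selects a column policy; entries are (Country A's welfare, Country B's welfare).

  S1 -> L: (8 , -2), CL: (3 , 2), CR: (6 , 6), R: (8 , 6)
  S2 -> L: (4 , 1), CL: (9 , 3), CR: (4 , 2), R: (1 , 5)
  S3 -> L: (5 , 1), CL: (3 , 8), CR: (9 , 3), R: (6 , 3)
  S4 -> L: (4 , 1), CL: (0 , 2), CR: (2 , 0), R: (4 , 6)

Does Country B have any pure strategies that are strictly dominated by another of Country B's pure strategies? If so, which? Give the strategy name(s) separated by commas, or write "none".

L

CL strictly dominates L — S1: 2>-2, S2: 3>1, S3: 8>1, S4: 2>1.
Nothing dominates CL: L at S1 (2>-2); CR at S2 (3>2); R at S3 (8>3).
CR: no other strategy beats it everywhere (L at S1 (6>-2); CL at S1 (6>2); R at S1 (6=6)).
Nothing dominates R: L at S1 (6>-2); CL at S1 (6>2); CR at S1 (6=6).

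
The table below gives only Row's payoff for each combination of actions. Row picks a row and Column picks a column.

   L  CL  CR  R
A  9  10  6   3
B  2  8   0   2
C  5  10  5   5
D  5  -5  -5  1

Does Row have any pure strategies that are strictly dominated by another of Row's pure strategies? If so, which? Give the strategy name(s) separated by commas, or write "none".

A: no other strategy beats it everywhere (B at L (9>2); C at L (9>5); D at L (9>5)).
B is strictly dominated by A (L: 9>2, CL: 10>8, CR: 6>0, R: 3>2).
Nothing dominates C: A at CL (10=10); B at L (5>2); D at L (5=5).
D: dominated, since A does at least as well everywhere (L: 9>5, CL: 10>-5, CR: 6>-5, R: 3>1).

B, D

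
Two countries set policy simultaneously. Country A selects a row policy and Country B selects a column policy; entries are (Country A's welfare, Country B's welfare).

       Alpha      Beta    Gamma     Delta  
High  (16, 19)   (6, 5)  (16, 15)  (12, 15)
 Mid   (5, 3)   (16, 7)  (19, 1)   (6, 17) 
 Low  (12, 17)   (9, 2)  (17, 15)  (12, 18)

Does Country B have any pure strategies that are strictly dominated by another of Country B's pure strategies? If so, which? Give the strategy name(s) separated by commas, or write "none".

Beta, Gamma

Alpha is not dominated — it holds its own against Beta at High (19>5); Gamma at High (19>15); Delta at High (19>15).
Beta: dominated, since Delta does at least as well everywhere (High: 15>5, Mid: 17>7, Low: 18>2).
Gamma: dominated, since Alpha does at least as well everywhere (High: 19>15, Mid: 3>1, Low: 17>15).
Nothing dominates Delta: Alpha at Mid (17>3); Beta at High (15>5); Gamma at High (15=15).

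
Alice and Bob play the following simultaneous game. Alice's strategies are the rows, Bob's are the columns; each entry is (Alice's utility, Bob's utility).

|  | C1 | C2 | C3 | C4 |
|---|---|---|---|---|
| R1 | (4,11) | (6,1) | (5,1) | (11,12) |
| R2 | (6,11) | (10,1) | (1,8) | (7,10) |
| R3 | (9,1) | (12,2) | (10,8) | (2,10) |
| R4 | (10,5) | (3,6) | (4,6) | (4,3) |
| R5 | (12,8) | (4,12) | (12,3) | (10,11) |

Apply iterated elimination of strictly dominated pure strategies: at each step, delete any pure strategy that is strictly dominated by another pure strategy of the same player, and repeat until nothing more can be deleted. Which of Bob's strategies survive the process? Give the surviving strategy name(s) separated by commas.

C1, C2, C4

Row R4 is eliminated: R5 beats it against every remaining column (C1: 12>10, C2: 4>3, C3: 12>4, C4: 10>4).
For Bob, C4 strictly dominates C3 on the remaining rows (R1: 12>1, R2: 10>8, R3: 10>8, R5: 11>3); eliminate C3.
Among the remaining strategies, none is strictly dominated by another pure strategy of the same player, so the elimination stops.
Surviving strategies — Alice: {R1, R2, R3, R5}; Bob: {C1, C2, C4}.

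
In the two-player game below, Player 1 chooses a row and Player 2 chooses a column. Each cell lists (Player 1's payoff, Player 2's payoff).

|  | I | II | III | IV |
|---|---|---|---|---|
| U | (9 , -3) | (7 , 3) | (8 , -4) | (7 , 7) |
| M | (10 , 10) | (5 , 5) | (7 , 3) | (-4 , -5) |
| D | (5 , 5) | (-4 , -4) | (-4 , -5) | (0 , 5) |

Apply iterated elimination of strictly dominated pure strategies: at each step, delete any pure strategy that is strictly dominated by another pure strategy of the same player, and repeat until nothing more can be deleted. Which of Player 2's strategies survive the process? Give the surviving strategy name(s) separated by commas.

Player 1's strategy D is strictly dominated by U (I: 9>5, II: 7>-4, III: 8>-4, IV: 7>0) and is removed.
Player 2's strategy III is strictly dominated by I (U: -3>-4, M: 10>3) and is removed.
Among the remaining strategies, none is strictly dominated by another pure strategy of the same player, so the elimination stops.
Surviving strategies — Player 1: {U, M}; Player 2: {I, II, IV}.

I, II, IV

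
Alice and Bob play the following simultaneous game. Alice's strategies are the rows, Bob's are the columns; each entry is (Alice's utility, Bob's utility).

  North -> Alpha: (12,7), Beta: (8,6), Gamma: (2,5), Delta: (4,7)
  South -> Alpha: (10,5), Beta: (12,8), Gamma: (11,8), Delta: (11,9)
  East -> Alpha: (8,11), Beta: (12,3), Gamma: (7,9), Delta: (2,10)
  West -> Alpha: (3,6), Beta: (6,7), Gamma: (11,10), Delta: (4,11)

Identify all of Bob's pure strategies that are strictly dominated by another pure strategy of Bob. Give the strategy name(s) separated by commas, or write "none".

Nothing dominates Alpha: Beta at North (7>6); Gamma at North (7>5); Delta at North (7=7).
Beta is strictly dominated by Delta (North: 7>6, South: 9>8, East: 10>3, West: 11>7).
Gamma: dominated, since Delta does at least as well everywhere (North: 7>5, South: 9>8, East: 10>9, West: 11>10).
Nothing dominates Delta: Alpha at North (7=7); Beta at North (7>6); Gamma at North (7>5).

Beta, Gamma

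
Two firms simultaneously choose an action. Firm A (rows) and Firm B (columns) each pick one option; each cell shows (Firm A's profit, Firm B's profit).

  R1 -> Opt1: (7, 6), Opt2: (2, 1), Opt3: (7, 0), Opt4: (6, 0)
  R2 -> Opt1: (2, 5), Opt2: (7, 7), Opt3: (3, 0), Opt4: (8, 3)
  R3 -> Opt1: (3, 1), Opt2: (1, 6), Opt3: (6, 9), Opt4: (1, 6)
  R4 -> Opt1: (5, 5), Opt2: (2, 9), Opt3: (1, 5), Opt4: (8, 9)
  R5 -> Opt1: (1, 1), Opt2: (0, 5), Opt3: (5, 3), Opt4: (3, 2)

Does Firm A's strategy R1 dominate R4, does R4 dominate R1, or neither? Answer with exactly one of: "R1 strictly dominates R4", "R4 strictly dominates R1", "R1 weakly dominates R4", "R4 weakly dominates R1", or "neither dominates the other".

Compare R1 to R4 across each choice by Firm B: Opt1: 7>5, Opt2: 2=2, Opt3: 7>1, Opt4: 6<8.
R1 does better at Opt1, Opt3 but worse at Opt4; neither strategy dominates the other.

neither dominates the other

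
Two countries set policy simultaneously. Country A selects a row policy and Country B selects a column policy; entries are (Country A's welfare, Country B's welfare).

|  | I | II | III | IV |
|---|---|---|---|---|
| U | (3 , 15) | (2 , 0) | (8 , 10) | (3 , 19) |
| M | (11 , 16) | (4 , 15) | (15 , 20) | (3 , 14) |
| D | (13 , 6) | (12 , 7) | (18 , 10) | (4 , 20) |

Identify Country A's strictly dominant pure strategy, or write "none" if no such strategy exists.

D vs U: I: 13>3, II: 12>2, III: 18>8, IV: 4>3.
D vs M: I: 13>11, II: 12>4, III: 18>15, IV: 4>3.
D strictly beats every other strategy against every opponent action, so it is strictly dominant.

D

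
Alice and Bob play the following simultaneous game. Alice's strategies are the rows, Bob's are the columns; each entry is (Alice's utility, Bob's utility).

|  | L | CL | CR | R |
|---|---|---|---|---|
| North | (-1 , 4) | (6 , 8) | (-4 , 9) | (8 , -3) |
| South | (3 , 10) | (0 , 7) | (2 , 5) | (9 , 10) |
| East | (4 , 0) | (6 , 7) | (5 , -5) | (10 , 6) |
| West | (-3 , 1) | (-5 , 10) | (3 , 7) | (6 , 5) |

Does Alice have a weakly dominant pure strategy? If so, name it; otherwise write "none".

East

East vs North: L: 4>-1, CL: 6=6, CR: 5>-4, R: 10>8.
East vs South: L: 4>3, CL: 6>0, CR: 5>2, R: 10>9.
East vs West: L: 4>-3, CL: 6>-5, CR: 5>3, R: 10>6.
East is at least as good as every other strategy against every opponent action, so it is weakly dominant.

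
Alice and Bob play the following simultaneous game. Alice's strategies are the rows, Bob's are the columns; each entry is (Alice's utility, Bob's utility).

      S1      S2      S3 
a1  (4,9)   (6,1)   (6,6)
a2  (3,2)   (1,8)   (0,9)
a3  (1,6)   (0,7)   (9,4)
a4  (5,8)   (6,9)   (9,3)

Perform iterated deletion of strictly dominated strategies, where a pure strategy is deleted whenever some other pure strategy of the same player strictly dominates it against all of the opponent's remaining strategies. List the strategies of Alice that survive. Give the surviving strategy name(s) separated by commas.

Alice's strategy a2 is strictly dominated by a1 (S1: 4>3, S2: 6>1, S3: 6>0) and is removed.
Column S3 is eliminated: S1 beats it against every remaining row (a1: 9>6, a3: 6>4, a4: 8>3).
For Alice, a1 strictly dominates a3 on the remaining columns (S1: 4>1, S2: 6>0); eliminate a3.
Among the remaining strategies, none is strictly dominated by another pure strategy of the same player, so the elimination stops.
Surviving strategies — Alice: {a1, a4}; Bob: {S1, S2}.

a1, a4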